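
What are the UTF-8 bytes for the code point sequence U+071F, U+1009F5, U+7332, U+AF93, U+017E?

DC 9F F4 80 A7 B5 E7 8C B2 EA BE 93 C5 BE

U+071F: 2-byte form → DC 9F.
U+1009F5: 4-byte form → F4 80 A7 B5.
U+7332: 3-byte form → E7 8C B2.
U+AF93: 3-byte form → EA BE 93.
U+017E: 2-byte form → C5 BE.
Concatenated (14 bytes): DC 9F F4 80 A7 B5 E7 8C B2 EA BE 93 C5 BE.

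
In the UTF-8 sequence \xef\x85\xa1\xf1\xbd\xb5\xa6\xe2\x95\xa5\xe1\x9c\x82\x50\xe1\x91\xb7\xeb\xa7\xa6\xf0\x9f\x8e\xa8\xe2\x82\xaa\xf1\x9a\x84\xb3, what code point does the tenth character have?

U+5A133

Offset 0: leading byte 0xEF = 11101111 → 3-byte char #1 = EF 85 A1.
Offset 3: leading byte 0xF1 = 11110001 → 4-byte char #2 = F1 BD B5 A6.
Offset 7: leading byte 0xE2 = 11100010 → 3-byte char #3 = E2 95 A5.
Offset 10: leading byte 0xE1 = 11100001 → 3-byte char #4 = E1 9C 82.
Offset 13: leading byte 0x50 = 01010000 → 1-byte char #5 = 50.
Offset 14: leading byte 0xE1 = 11100001 → 3-byte char #6 = E1 91 B7.
Offset 17: leading byte 0xEB = 11101011 → 3-byte char #7 = EB A7 A6.
Offset 20: leading byte 0xF0 = 11110000 → 4-byte char #8 = F0 9F 8E A8.
Offset 24: leading byte 0xE2 = 11100010 → 3-byte char #9 = E2 82 AA.
Offset 27: leading byte 0xF1 = 11110001 → 4-byte char #10 = F1 9A 84 B3.
Leading byte 0xF1 = 11110001 matches 11110xxx → 4-byte sequence.
Byte 1: 0xF1 = 11110001, payload 001 (3 bits).
Byte 2: 0x9A = 10011010 (10xxxxxx ✓), payload 011010.
Byte 3: 0x84 = 10000100 (10xxxxxx ✓), payload 000100.
Byte 4: 0xB3 = 10110011 (10xxxxxx ✓), payload 110011.
Concatenate: 001011010000100110011 = 0x5A133 (21 bits → U+5A133).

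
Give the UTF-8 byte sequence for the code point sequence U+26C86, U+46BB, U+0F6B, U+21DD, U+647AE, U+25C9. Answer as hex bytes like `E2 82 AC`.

F0 A6 B2 86 E4 9A BB E0 BD AB E2 87 9D F1 A4 9E AE E2 97 89

U+26C86: 4-byte form → F0 A6 B2 86.
U+46BB: 3-byte form → E4 9A BB.
U+0F6B: 3-byte form → E0 BD AB.
U+21DD: 3-byte form → E2 87 9D.
U+647AE: 4-byte form → F1 A4 9E AE.
U+25C9: 3-byte form → E2 97 89.
Concatenated (20 bytes): F0 A6 B2 86 E4 9A BB E0 BD AB E2 87 9D F1 A4 9E AE E2 97 89.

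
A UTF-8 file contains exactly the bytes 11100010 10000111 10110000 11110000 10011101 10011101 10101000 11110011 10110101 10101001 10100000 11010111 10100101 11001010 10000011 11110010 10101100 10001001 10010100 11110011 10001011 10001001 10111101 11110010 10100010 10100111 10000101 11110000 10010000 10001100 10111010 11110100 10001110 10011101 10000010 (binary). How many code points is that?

10

Byte at offset 0: 0xE2 = 11100010 → 3-byte char (#1). Advance 3.
Byte at offset 3: 0xF0 = 11110000 → 4-byte char (#2). Advance 4.
Byte at offset 7: 0xF3 = 11110011 → 4-byte char (#3). Advance 4.
Byte at offset 11: 0xD7 = 11010111 → 2-byte char (#4). Advance 2.
Byte at offset 13: 0xCA = 11001010 → 2-byte char (#5). Advance 2.
Byte at offset 15: 0xF2 = 11110010 → 4-byte char (#6). Advance 4.
Byte at offset 19: 0xF3 = 11110011 → 4-byte char (#7). Advance 4.
Byte at offset 23: 0xF2 = 11110010 → 4-byte char (#8). Advance 4.
Byte at offset 27: 0xF0 = 11110000 → 4-byte char (#9). Advance 4.
Byte at offset 31: 0xF4 = 11110100 → 4-byte char (#10). Advance 4.
Reached end at offset 35 after 10 code points.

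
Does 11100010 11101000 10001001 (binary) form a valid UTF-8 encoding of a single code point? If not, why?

Leading byte 0xE2 = 11100010 → 3-byte form.
Byte 2 is 0xE8 = 11101000, which is not 10xxxxxx — expected a continuation byte.

invalid (non-continuation byte where continuation expected)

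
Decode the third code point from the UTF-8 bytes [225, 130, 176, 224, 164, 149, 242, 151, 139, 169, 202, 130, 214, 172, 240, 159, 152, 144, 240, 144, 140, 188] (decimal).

Offset 0: leading byte 0xE1 = 11100001 → 3-byte char #1 = E1 82 B0.
Offset 3: leading byte 0xE0 = 11100000 → 3-byte char #2 = E0 A4 95.
Offset 6: leading byte 0xF2 = 11110010 → 4-byte char #3 = F2 97 8B A9.
Leading byte 0xF2 = 11110010 matches 11110xxx → 4-byte sequence.
Byte 1: 0xF2 = 11110010, payload 010 (3 bits).
Byte 2: 0x97 = 10010111 (10xxxxxx ✓), payload 010111.
Byte 3: 0x8B = 10001011 (10xxxxxx ✓), payload 001011.
Byte 4: 0xA9 = 10101001 (10xxxxxx ✓), payload 101001.
Concatenate: 010010111001011101001 = 0x972E9 (21 bits → U+972E9).

U+972E9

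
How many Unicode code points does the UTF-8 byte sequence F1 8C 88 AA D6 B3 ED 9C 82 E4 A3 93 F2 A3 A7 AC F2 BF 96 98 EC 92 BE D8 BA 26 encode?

9

Byte at offset 0: 0xF1 = 11110001 → 4-byte char (#1). Advance 4.
Byte at offset 4: 0xD6 = 11010110 → 2-byte char (#2). Advance 2.
Byte at offset 6: 0xED = 11101101 → 3-byte char (#3). Advance 3.
Byte at offset 9: 0xE4 = 11100100 → 3-byte char (#4). Advance 3.
Byte at offset 12: 0xF2 = 11110010 → 4-byte char (#5). Advance 4.
Byte at offset 16: 0xF2 = 11110010 → 4-byte char (#6). Advance 4.
Byte at offset 20: 0xEC = 11101100 → 3-byte char (#7). Advance 3.
Byte at offset 23: 0xD8 = 11011000 → 2-byte char (#8). Advance 2.
Byte at offset 25: 0x26 = 00100110 → 1-byte char (#9). Advance 1.
Reached end at offset 26 after 9 code points.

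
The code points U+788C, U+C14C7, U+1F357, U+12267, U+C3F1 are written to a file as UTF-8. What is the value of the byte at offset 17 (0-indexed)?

0xB1

U+788C → 3-byte form E7 A2 8C at offsets 0–2.
U+C14C7 → 4-byte form F3 81 93 87 at offsets 3–6.
U+1F357 → 4-byte form F0 9F 8D 97 at offsets 7–10.
U+12267 → 4-byte form F0 92 89 A7 at offsets 11–14.
U+C3F1 → 3-byte form EC 8F B1 at offsets 15–17.
Offset 17 falls in char 5's range; it's byte 3 of EC 8F B1 = 0xB1.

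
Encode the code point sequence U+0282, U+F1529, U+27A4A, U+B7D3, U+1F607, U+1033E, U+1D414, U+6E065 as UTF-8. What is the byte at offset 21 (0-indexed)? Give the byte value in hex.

U+0282 → 2-byte form CA 82 at offsets 0–1.
U+F1529 → 4-byte form F3 B1 94 A9 at offsets 2–5.
U+27A4A → 4-byte form F0 A7 A9 8A at offsets 6–9.
U+B7D3 → 3-byte form EB 9F 93 at offsets 10–12.
U+1F607 → 4-byte form F0 9F 98 87 at offsets 13–16.
U+1033E → 4-byte form F0 90 8C BE at offsets 17–20.
U+1D414 → 4-byte form F0 9D 90 94 at offsets 21–24.
Offset 21 falls in char 7's range; it's byte 1 of F0 9D 90 94 = 0xF0.

0xF0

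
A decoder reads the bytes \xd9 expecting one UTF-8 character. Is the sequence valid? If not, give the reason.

invalid (sequence truncated)

Leading byte 0xD9 = 11011001 → 2-byte form, but only 1 byte is present.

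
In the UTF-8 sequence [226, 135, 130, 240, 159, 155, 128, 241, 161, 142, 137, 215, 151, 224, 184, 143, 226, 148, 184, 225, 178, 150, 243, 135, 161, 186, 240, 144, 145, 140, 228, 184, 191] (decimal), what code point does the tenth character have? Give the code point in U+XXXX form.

Offset 0: leading byte 0xE2 = 11100010 → 3-byte char #1 = E2 87 82.
Offset 3: leading byte 0xF0 = 11110000 → 4-byte char #2 = F0 9F 9B 80.
Offset 7: leading byte 0xF1 = 11110001 → 4-byte char #3 = F1 A1 8E 89.
Offset 11: leading byte 0xD7 = 11010111 → 2-byte char #4 = D7 97.
Offset 13: leading byte 0xE0 = 11100000 → 3-byte char #5 = E0 B8 8F.
Offset 16: leading byte 0xE2 = 11100010 → 3-byte char #6 = E2 94 B8.
Offset 19: leading byte 0xE1 = 11100001 → 3-byte char #7 = E1 B2 96.
Offset 22: leading byte 0xF3 = 11110011 → 4-byte char #8 = F3 87 A1 BA.
Offset 26: leading byte 0xF0 = 11110000 → 4-byte char #9 = F0 90 91 8C.
Offset 30: leading byte 0xE4 = 11100100 → 3-byte char #10 = E4 B8 BF.
Leading byte 0xE4 = 11100100 matches 1110xxxx → 3-byte sequence.
Byte 1: 0xE4 = 11100100, payload 0100 (4 bits).
Byte 2: 0xB8 = 10111000 (10xxxxxx ✓), payload 111000.
Byte 3: 0xBF = 10111111 (10xxxxxx ✓), payload 111111.
Concatenate: 0100111000111111 = 0x4E3F (16 bits → U+4E3F).

U+4E3F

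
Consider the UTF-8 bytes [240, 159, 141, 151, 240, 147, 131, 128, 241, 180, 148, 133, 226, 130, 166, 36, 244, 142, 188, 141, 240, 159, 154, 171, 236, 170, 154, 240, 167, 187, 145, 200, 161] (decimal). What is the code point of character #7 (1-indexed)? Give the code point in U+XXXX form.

U+1F6AB

Offset 0: leading byte 0xF0 = 11110000 → 4-byte char #1 = F0 9F 8D 97.
Offset 4: leading byte 0xF0 = 11110000 → 4-byte char #2 = F0 93 83 80.
Offset 8: leading byte 0xF1 = 11110001 → 4-byte char #3 = F1 B4 94 85.
Offset 12: leading byte 0xE2 = 11100010 → 3-byte char #4 = E2 82 A6.
Offset 15: leading byte 0x24 = 00100100 → 1-byte char #5 = 24.
Offset 16: leading byte 0xF4 = 11110100 → 4-byte char #6 = F4 8E BC 8D.
Offset 20: leading byte 0xF0 = 11110000 → 4-byte char #7 = F0 9F 9A AB.
Leading byte 0xF0 = 11110000 matches 11110xxx → 4-byte sequence.
Byte 1: 0xF0 = 11110000, payload 000 (3 bits).
Byte 2: 0x9F = 10011111 (10xxxxxx ✓), payload 011111.
Byte 3: 0x9A = 10011010 (10xxxxxx ✓), payload 011010.
Byte 4: 0xAB = 10101011 (10xxxxxx ✓), payload 101011.
Concatenate: 000011111011010101011 = 0x1F6AB (21 bits → U+1F6AB).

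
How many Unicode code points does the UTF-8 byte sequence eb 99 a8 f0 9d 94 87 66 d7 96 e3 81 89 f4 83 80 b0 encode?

6

Byte at offset 0: 0xEB = 11101011 → 3-byte char (#1). Advance 3.
Byte at offset 3: 0xF0 = 11110000 → 4-byte char (#2). Advance 4.
Byte at offset 7: 0x66 = 01100110 → 1-byte char (#3). Advance 1.
Byte at offset 8: 0xD7 = 11010111 → 2-byte char (#4). Advance 2.
Byte at offset 10: 0xE3 = 11100011 → 3-byte char (#5). Advance 3.
Byte at offset 13: 0xF4 = 11110100 → 4-byte char (#6). Advance 4.
Reached end at offset 17 after 6 code points.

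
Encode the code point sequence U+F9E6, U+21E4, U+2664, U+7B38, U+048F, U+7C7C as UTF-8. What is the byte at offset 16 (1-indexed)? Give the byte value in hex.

1-indexed offset 16 is 0-indexed offset 15.
U+F9E6 → 3-byte form EF A7 A6 at offsets 0–2.
U+21E4 → 3-byte form E2 87 A4 at offsets 3–5.
U+2664 → 3-byte form E2 99 A4 at offsets 6–8.
U+7B38 → 3-byte form E7 AC B8 at offsets 9–11.
U+048F → 2-byte form D2 8F at offsets 12–13.
U+7C7C → 3-byte form E7 B1 BC at offsets 14–16.
Offset 15 falls in char 6's range; it's byte 2 of E7 B1 BC = 0xB1.

0xB1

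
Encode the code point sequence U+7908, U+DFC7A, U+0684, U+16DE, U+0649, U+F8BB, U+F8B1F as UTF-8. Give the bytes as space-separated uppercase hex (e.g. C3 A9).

E7 A4 88 F3 9F B1 BA DA 84 E1 9B 9E D9 89 EF A2 BB F3 B8 AC 9F

U+7908: 3-byte form → E7 A4 88.
U+DFC7A: 4-byte form → F3 9F B1 BA.
U+0684: 2-byte form → DA 84.
U+16DE: 3-byte form → E1 9B 9E.
U+0649: 2-byte form → D9 89.
U+F8BB: 3-byte form → EF A2 BB.
U+F8B1F: 4-byte form → F3 B8 AC 9F.
Concatenated (21 bytes): E7 A4 88 F3 9F B1 BA DA 84 E1 9B 9E D9 89 EF A2 BB F3 B8 AC 9F.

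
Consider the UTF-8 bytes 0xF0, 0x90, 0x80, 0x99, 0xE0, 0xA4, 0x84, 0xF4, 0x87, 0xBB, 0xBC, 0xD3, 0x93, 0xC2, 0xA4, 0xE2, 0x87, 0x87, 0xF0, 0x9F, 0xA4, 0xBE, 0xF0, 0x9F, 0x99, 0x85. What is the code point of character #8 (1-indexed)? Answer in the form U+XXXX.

Offset 0: leading byte 0xF0 = 11110000 → 4-byte char #1 = F0 90 80 99.
Offset 4: leading byte 0xE0 = 11100000 → 3-byte char #2 = E0 A4 84.
Offset 7: leading byte 0xF4 = 11110100 → 4-byte char #3 = F4 87 BB BC.
Offset 11: leading byte 0xD3 = 11010011 → 2-byte char #4 = D3 93.
Offset 13: leading byte 0xC2 = 11000010 → 2-byte char #5 = C2 A4.
Offset 15: leading byte 0xE2 = 11100010 → 3-byte char #6 = E2 87 87.
Offset 18: leading byte 0xF0 = 11110000 → 4-byte char #7 = F0 9F A4 BE.
Offset 22: leading byte 0xF0 = 11110000 → 4-byte char #8 = F0 9F 99 85.
Leading byte 0xF0 = 11110000 matches 11110xxx → 4-byte sequence.
Byte 1: 0xF0 = 11110000, payload 000 (3 bits).
Byte 2: 0x9F = 10011111 (10xxxxxx ✓), payload 011111.
Byte 3: 0x99 = 10011001 (10xxxxxx ✓), payload 011001.
Byte 4: 0x85 = 10000101 (10xxxxxx ✓), payload 000101.
Concatenate: 000011111011001000101 = 0x1F645 (21 bits → U+1F645).

U+1F645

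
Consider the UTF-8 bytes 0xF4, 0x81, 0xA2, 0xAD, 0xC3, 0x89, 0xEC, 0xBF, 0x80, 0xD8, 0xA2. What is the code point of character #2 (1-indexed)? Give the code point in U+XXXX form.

Offset 0: leading byte 0xF4 = 11110100 → 4-byte char #1 = F4 81 A2 AD.
Offset 4: leading byte 0xC3 = 11000011 → 2-byte char #2 = C3 89.
Leading byte 0xC3 = 11000011 matches 110xxxxx → 2-byte sequence.
Byte 1: 0xC3 = 11000011, payload 00011 (5 bits).
Byte 2: 0x89 = 10001001 (10xxxxxx ✓), payload 001001.
Concatenate: 00011001001 = 0xC9 (11 bits → U+00C9).

U+00C9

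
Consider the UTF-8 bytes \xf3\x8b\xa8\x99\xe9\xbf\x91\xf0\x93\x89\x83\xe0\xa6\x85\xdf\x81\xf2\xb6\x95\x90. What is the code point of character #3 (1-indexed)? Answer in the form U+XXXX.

U+13243

Offset 0: leading byte 0xF3 = 11110011 → 4-byte char #1 = F3 8B A8 99.
Offset 4: leading byte 0xE9 = 11101001 → 3-byte char #2 = E9 BF 91.
Offset 7: leading byte 0xF0 = 11110000 → 4-byte char #3 = F0 93 89 83.
Leading byte 0xF0 = 11110000 matches 11110xxx → 4-byte sequence.
Byte 1: 0xF0 = 11110000, payload 000 (3 bits).
Byte 2: 0x93 = 10010011 (10xxxxxx ✓), payload 010011.
Byte 3: 0x89 = 10001001 (10xxxxxx ✓), payload 001001.
Byte 4: 0x83 = 10000011 (10xxxxxx ✓), payload 000011.
Concatenate: 000010011001001000011 = 0x13243 (21 bits → U+13243).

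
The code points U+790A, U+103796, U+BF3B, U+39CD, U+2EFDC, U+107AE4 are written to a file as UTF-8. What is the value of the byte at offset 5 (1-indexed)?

0x83

1-indexed offset 5 is 0-indexed offset 4.
U+790A → 3-byte form E7 A4 8A at offsets 0–2.
U+103796 → 4-byte form F4 83 9E 96 at offsets 3–6.
Offset 4 falls in char 2's range; it's byte 2 of F4 83 9E 96 = 0x83.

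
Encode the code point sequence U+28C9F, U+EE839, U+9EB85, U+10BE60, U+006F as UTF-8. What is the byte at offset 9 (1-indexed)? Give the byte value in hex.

0xF2

1-indexed offset 9 is 0-indexed offset 8.
U+28C9F → 4-byte form F0 A8 B2 9F at offsets 0–3.
U+EE839 → 4-byte form F3 AE A0 B9 at offsets 4–7.
U+9EB85 → 4-byte form F2 9E AE 85 at offsets 8–11.
Offset 8 falls in char 3's range; it's byte 1 of F2 9E AE 85 = 0xF2.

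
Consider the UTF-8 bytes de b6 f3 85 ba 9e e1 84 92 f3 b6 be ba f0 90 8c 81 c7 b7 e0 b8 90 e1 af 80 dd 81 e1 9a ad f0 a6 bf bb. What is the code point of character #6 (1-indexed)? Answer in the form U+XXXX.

Offset 0: leading byte 0xDE = 11011110 → 2-byte char #1 = DE B6.
Offset 2: leading byte 0xF3 = 11110011 → 4-byte char #2 = F3 85 BA 9E.
Offset 6: leading byte 0xE1 = 11100001 → 3-byte char #3 = E1 84 92.
Offset 9: leading byte 0xF3 = 11110011 → 4-byte char #4 = F3 B6 BE BA.
Offset 13: leading byte 0xF0 = 11110000 → 4-byte char #5 = F0 90 8C 81.
Offset 17: leading byte 0xC7 = 11000111 → 2-byte char #6 = C7 B7.
Leading byte 0xC7 = 11000111 matches 110xxxxx → 2-byte sequence.
Byte 1: 0xC7 = 11000111, payload 00111 (5 bits).
Byte 2: 0xB7 = 10110111 (10xxxxxx ✓), payload 110111.
Concatenate: 00111110111 = 0x1F7 (11 bits → U+01F7).

U+01F7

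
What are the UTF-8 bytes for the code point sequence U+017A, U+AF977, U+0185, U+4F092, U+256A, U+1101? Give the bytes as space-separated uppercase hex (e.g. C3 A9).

U+017A: 2-byte form → C5 BA.
U+AF977: 4-byte form → F2 AF A5 B7.
U+0185: 2-byte form → C6 85.
U+4F092: 4-byte form → F1 8F 82 92.
U+256A: 3-byte form → E2 95 AA.
U+1101: 3-byte form → E1 84 81.
Concatenated (18 bytes): C5 BA F2 AF A5 B7 C6 85 F1 8F 82 92 E2 95 AA E1 84 81.

C5 BA F2 AF A5 B7 C6 85 F1 8F 82 92 E2 95 AA E1 84 81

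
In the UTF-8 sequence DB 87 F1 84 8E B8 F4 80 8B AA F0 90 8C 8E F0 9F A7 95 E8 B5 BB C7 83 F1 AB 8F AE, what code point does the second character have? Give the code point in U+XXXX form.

U+443B8

Offset 0: leading byte 0xDB = 11011011 → 2-byte char #1 = DB 87.
Offset 2: leading byte 0xF1 = 11110001 → 4-byte char #2 = F1 84 8E B8.
Leading byte 0xF1 = 11110001 matches 11110xxx → 4-byte sequence.
Byte 1: 0xF1 = 11110001, payload 001 (3 bits).
Byte 2: 0x84 = 10000100 (10xxxxxx ✓), payload 000100.
Byte 3: 0x8E = 10001110 (10xxxxxx ✓), payload 001110.
Byte 4: 0xB8 = 10111000 (10xxxxxx ✓), payload 111000.
Concatenate: 001000100001110111000 = 0x443B8 (21 bits → U+443B8).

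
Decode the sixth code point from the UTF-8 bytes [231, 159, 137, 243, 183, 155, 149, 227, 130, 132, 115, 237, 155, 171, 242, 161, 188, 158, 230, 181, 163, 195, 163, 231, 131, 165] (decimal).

U+A1F1E

Offset 0: leading byte 0xE7 = 11100111 → 3-byte char #1 = E7 9F 89.
Offset 3: leading byte 0xF3 = 11110011 → 4-byte char #2 = F3 B7 9B 95.
Offset 7: leading byte 0xE3 = 11100011 → 3-byte char #3 = E3 82 84.
Offset 10: leading byte 0x73 = 01110011 → 1-byte char #4 = 73.
Offset 11: leading byte 0xED = 11101101 → 3-byte char #5 = ED 9B AB.
Offset 14: leading byte 0xF2 = 11110010 → 4-byte char #6 = F2 A1 BC 9E.
Leading byte 0xF2 = 11110010 matches 11110xxx → 4-byte sequence.
Byte 1: 0xF2 = 11110010, payload 010 (3 bits).
Byte 2: 0xA1 = 10100001 (10xxxxxx ✓), payload 100001.
Byte 3: 0xBC = 10111100 (10xxxxxx ✓), payload 111100.
Byte 4: 0x9E = 10011110 (10xxxxxx ✓), payload 011110.
Concatenate: 010100001111100011110 = 0xA1F1E (21 bits → U+A1F1E).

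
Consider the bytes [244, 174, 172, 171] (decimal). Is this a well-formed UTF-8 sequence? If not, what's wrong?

invalid (encodes a value above U+10FFFF)

Leading byte 0xF4 = 11110100 → 4-byte form.
Payload = 0x12EB2B, which exceeds U+10FFFF, the maximum Unicode code point. (Leading bytes F5–FF, or F4 followed by ≥ 0x90, are invalid.)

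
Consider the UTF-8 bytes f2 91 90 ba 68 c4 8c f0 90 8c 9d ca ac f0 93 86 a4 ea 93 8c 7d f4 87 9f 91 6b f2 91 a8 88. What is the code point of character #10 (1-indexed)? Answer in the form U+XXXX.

Offset 0: leading byte 0xF2 = 11110010 → 4-byte char #1 = F2 91 90 BA.
Offset 4: leading byte 0x68 = 01101000 → 1-byte char #2 = 68.
Offset 5: leading byte 0xC4 = 11000100 → 2-byte char #3 = C4 8C.
Offset 7: leading byte 0xF0 = 11110000 → 4-byte char #4 = F0 90 8C 9D.
Offset 11: leading byte 0xCA = 11001010 → 2-byte char #5 = CA AC.
Offset 13: leading byte 0xF0 = 11110000 → 4-byte char #6 = F0 93 86 A4.
Offset 17: leading byte 0xEA = 11101010 → 3-byte char #7 = EA 93 8C.
Offset 20: leading byte 0x7D = 01111101 → 1-byte char #8 = 7D.
Offset 21: leading byte 0xF4 = 11110100 → 4-byte char #9 = F4 87 9F 91.
Offset 25: leading byte 0x6B = 01101011 → 1-byte char #10 = 6B.
Leading byte 0x6B = 01101011 matches 0xxxxxxx → 1-byte sequence.
Byte 1: 0x6B = 01101011, payload 1101011 (7 bits).
Concatenate: 1101011 = 0x6B (7 bits → U+006B).

U+006B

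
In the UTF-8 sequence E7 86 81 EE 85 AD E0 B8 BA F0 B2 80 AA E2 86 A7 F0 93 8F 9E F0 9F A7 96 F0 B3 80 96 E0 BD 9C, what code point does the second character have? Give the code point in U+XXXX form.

U+E16D

Offset 0: leading byte 0xE7 = 11100111 → 3-byte char #1 = E7 86 81.
Offset 3: leading byte 0xEE = 11101110 → 3-byte char #2 = EE 85 AD.
Leading byte 0xEE = 11101110 matches 1110xxxx → 3-byte sequence.
Byte 1: 0xEE = 11101110, payload 1110 (4 bits).
Byte 2: 0x85 = 10000101 (10xxxxxx ✓), payload 000101.
Byte 3: 0xAD = 10101101 (10xxxxxx ✓), payload 101101.
Concatenate: 1110000101101101 = 0xE16D (16 bits → U+E16D).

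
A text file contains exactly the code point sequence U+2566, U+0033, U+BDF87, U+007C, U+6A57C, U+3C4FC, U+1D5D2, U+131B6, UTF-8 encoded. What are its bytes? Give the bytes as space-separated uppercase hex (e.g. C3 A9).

E2 95 A6 33 F2 BD BE 87 7C F1 AA 95 BC F0 BC 93 BC F0 9D 97 92 F0 93 86 B6

U+2566: 3-byte form → E2 95 A6.
U+0033: 1-byte form → 33.
U+BDF87: 4-byte form → F2 BD BE 87.
U+007C: 1-byte form → 7C.
U+6A57C: 4-byte form → F1 AA 95 BC.
U+3C4FC: 4-byte form → F0 BC 93 BC.
U+1D5D2: 4-byte form → F0 9D 97 92.
U+131B6: 4-byte form → F0 93 86 B6.
Concatenated (25 bytes): E2 95 A6 33 F2 BD BE 87 7C F1 AA 95 BC F0 BC 93 BC F0 9D 97 92 F0 93 86 B6.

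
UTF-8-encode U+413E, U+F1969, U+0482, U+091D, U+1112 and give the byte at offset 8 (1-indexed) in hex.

1-indexed offset 8 is 0-indexed offset 7.
U+413E → 3-byte form E4 84 BE at offsets 0–2.
U+F1969 → 4-byte form F3 B1 A5 A9 at offsets 3–6.
U+0482 → 2-byte form D2 82 at offsets 7–8.
Offset 7 falls in char 3's range; it's byte 1 of D2 82 = 0xD2.

0xD2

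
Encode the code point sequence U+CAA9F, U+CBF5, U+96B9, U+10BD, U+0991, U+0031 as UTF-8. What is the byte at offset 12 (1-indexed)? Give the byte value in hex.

1-indexed offset 12 is 0-indexed offset 11.
U+CAA9F → 4-byte form F3 8A AA 9F at offsets 0–3.
U+CBF5 → 3-byte form EC AF B5 at offsets 4–6.
U+96B9 → 3-byte form E9 9A B9 at offsets 7–9.
U+10BD → 3-byte form E1 82 BD at offsets 10–12.
Offset 11 falls in char 4's range; it's byte 2 of E1 82 BD = 0x82.

0x82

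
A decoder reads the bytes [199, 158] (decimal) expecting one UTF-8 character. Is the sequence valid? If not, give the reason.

valid

Leading byte 0xC7 = 11000111 → 2-byte form.
Continuation bytes 0x9E=10011110 all match 10xxxxxx.
Decoded value 0x1DE is ≥ 0x80 (shortest form) and not a surrogate.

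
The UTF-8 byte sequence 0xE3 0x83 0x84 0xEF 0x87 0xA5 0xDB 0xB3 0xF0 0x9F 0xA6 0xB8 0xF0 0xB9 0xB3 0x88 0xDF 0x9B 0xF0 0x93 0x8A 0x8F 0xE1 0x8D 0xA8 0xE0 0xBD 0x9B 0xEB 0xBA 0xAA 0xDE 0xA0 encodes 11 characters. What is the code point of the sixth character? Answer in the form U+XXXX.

Offset 0: leading byte 0xE3 = 11100011 → 3-byte char #1 = E3 83 84.
Offset 3: leading byte 0xEF = 11101111 → 3-byte char #2 = EF 87 A5.
Offset 6: leading byte 0xDB = 11011011 → 2-byte char #3 = DB B3.
Offset 8: leading byte 0xF0 = 11110000 → 4-byte char #4 = F0 9F A6 B8.
Offset 12: leading byte 0xF0 = 11110000 → 4-byte char #5 = F0 B9 B3 88.
Offset 16: leading byte 0xDF = 11011111 → 2-byte char #6 = DF 9B.
Leading byte 0xDF = 11011111 matches 110xxxxx → 2-byte sequence.
Byte 1: 0xDF = 11011111, payload 11111 (5 bits).
Byte 2: 0x9B = 10011011 (10xxxxxx ✓), payload 011011.
Concatenate: 11111011011 = 0x7DB (11 bits → U+07DB).

U+07DB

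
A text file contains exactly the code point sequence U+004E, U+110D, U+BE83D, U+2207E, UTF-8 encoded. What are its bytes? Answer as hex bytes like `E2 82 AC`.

4E E1 84 8D F2 BE A0 BD F0 A2 81 BE

U+004E: 1-byte form → 4E.
U+110D: 3-byte form → E1 84 8D.
U+BE83D: 4-byte form → F2 BE A0 BD.
U+2207E: 4-byte form → F0 A2 81 BE.
Concatenated (12 bytes): 4E E1 84 8D F2 BE A0 BD F0 A2 81 BE.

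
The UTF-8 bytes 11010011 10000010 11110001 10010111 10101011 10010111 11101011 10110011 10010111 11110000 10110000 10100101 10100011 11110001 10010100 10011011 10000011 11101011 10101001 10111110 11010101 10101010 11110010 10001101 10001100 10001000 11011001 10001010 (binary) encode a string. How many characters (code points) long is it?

Byte at offset 0: 0xD3 = 11010011 → 2-byte char (#1). Advance 2.
Byte at offset 2: 0xF1 = 11110001 → 4-byte char (#2). Advance 4.
Byte at offset 6: 0xEB = 11101011 → 3-byte char (#3). Advance 3.
Byte at offset 9: 0xF0 = 11110000 → 4-byte char (#4). Advance 4.
Byte at offset 13: 0xF1 = 11110001 → 4-byte char (#5). Advance 4.
Byte at offset 17: 0xEB = 11101011 → 3-byte char (#6). Advance 3.
Byte at offset 20: 0xD5 = 11010101 → 2-byte char (#7). Advance 2.
Byte at offset 22: 0xF2 = 11110010 → 4-byte char (#8). Advance 4.
Byte at offset 26: 0xD9 = 11011001 → 2-byte char (#9). Advance 2.
Reached end at offset 28 after 9 code points.

9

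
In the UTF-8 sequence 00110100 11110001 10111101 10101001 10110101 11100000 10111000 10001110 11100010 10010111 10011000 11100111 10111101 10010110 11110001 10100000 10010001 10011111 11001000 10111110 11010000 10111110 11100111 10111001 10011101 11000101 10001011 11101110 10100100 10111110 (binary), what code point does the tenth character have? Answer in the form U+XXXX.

Offset 0: leading byte 0x34 = 00110100 → 1-byte char #1 = 34.
Offset 1: leading byte 0xF1 = 11110001 → 4-byte char #2 = F1 BD A9 B5.
Offset 5: leading byte 0xE0 = 11100000 → 3-byte char #3 = E0 B8 8E.
Offset 8: leading byte 0xE2 = 11100010 → 3-byte char #4 = E2 97 98.
Offset 11: leading byte 0xE7 = 11100111 → 3-byte char #5 = E7 BD 96.
Offset 14: leading byte 0xF1 = 11110001 → 4-byte char #6 = F1 A0 91 9F.
Offset 18: leading byte 0xC8 = 11001000 → 2-byte char #7 = C8 BE.
Offset 20: leading byte 0xD0 = 11010000 → 2-byte char #8 = D0 BE.
Offset 22: leading byte 0xE7 = 11100111 → 3-byte char #9 = E7 B9 9D.
Offset 25: leading byte 0xC5 = 11000101 → 2-byte char #10 = C5 8B.
Leading byte 0xC5 = 11000101 matches 110xxxxx → 2-byte sequence.
Byte 1: 0xC5 = 11000101, payload 00101 (5 bits).
Byte 2: 0x8B = 10001011 (10xxxxxx ✓), payload 001011.
Concatenate: 00101001011 = 0x14B (11 bits → U+014B).

U+014B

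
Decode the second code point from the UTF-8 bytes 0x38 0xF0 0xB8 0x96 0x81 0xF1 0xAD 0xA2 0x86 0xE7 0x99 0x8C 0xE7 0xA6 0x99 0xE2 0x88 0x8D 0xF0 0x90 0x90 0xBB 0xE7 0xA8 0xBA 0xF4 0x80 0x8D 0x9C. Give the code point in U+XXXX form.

U+38581

Offset 0: leading byte 0x38 = 00111000 → 1-byte char #1 = 38.
Offset 1: leading byte 0xF0 = 11110000 → 4-byte char #2 = F0 B8 96 81.
Leading byte 0xF0 = 11110000 matches 11110xxx → 4-byte sequence.
Byte 1: 0xF0 = 11110000, payload 000 (3 bits).
Byte 2: 0xB8 = 10111000 (10xxxxxx ✓), payload 111000.
Byte 3: 0x96 = 10010110 (10xxxxxx ✓), payload 010110.
Byte 4: 0x81 = 10000001 (10xxxxxx ✓), payload 000001.
Concatenate: 000111000010110000001 = 0x38581 (21 bits → U+38581).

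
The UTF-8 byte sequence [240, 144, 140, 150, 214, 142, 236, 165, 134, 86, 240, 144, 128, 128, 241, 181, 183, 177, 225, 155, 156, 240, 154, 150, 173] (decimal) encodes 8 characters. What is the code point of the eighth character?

Offset 0: leading byte 0xF0 = 11110000 → 4-byte char #1 = F0 90 8C 96.
Offset 4: leading byte 0xD6 = 11010110 → 2-byte char #2 = D6 8E.
Offset 6: leading byte 0xEC = 11101100 → 3-byte char #3 = EC A5 86.
Offset 9: leading byte 0x56 = 01010110 → 1-byte char #4 = 56.
Offset 10: leading byte 0xF0 = 11110000 → 4-byte char #5 = F0 90 80 80.
Offset 14: leading byte 0xF1 = 11110001 → 4-byte char #6 = F1 B5 B7 B1.
Offset 18: leading byte 0xE1 = 11100001 → 3-byte char #7 = E1 9B 9C.
Offset 21: leading byte 0xF0 = 11110000 → 4-byte char #8 = F0 9A 96 AD.
Leading byte 0xF0 = 11110000 matches 11110xxx → 4-byte sequence.
Byte 1: 0xF0 = 11110000, payload 000 (3 bits).
Byte 2: 0x9A = 10011010 (10xxxxxx ✓), payload 011010.
Byte 3: 0x96 = 10010110 (10xxxxxx ✓), payload 010110.
Byte 4: 0xAD = 10101101 (10xxxxxx ✓), payload 101101.
Concatenate: 000011010010110101101 = 0x1A5AD (21 bits → U+1A5AD).

U+1A5AD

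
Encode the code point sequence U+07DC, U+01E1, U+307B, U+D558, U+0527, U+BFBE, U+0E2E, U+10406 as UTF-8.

DF 9C C7 A1 E3 81 BB ED 95 98 D4 A7 EB BE BE E0 B8 AE F0 90 90 86

U+07DC: 2-byte form → DF 9C.
U+01E1: 2-byte form → C7 A1.
U+307B: 3-byte form → E3 81 BB.
U+D558: 3-byte form → ED 95 98.
U+0527: 2-byte form → D4 A7.
U+BFBE: 3-byte form → EB BE BE.
U+0E2E: 3-byte form → E0 B8 AE.
U+10406: 4-byte form → F0 90 90 86.
Concatenated (22 bytes): DF 9C C7 A1 E3 81 BB ED 95 98 D4 A7 EB BE BE E0 B8 AE F0 90 90 86.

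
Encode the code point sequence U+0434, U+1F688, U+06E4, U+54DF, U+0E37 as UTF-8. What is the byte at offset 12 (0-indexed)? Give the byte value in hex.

0xB8

U+0434 → 2-byte form D0 B4 at offsets 0–1.
U+1F688 → 4-byte form F0 9F 9A 88 at offsets 2–5.
U+06E4 → 2-byte form DB A4 at offsets 6–7.
U+54DF → 3-byte form E5 93 9F at offsets 8–10.
U+0E37 → 3-byte form E0 B8 B7 at offsets 11–13.
Offset 12 falls in char 5's range; it's byte 2 of E0 B8 B7 = 0xB8.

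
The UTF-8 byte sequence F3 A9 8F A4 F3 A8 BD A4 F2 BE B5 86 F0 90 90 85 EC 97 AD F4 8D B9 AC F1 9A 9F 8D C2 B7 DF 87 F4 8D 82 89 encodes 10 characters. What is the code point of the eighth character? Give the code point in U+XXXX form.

U+00B7

Offset 0: leading byte 0xF3 = 11110011 → 4-byte char #1 = F3 A9 8F A4.
Offset 4: leading byte 0xF3 = 11110011 → 4-byte char #2 = F3 A8 BD A4.
Offset 8: leading byte 0xF2 = 11110010 → 4-byte char #3 = F2 BE B5 86.
Offset 12: leading byte 0xF0 = 11110000 → 4-byte char #4 = F0 90 90 85.
Offset 16: leading byte 0xEC = 11101100 → 3-byte char #5 = EC 97 AD.
Offset 19: leading byte 0xF4 = 11110100 → 4-byte char #6 = F4 8D B9 AC.
Offset 23: leading byte 0xF1 = 11110001 → 4-byte char #7 = F1 9A 9F 8D.
Offset 27: leading byte 0xC2 = 11000010 → 2-byte char #8 = C2 B7.
Leading byte 0xC2 = 11000010 matches 110xxxxx → 2-byte sequence.
Byte 1: 0xC2 = 11000010, payload 00010 (5 bits).
Byte 2: 0xB7 = 10110111 (10xxxxxx ✓), payload 110111.
Concatenate: 00010110111 = 0xB7 (11 bits → U+00B7).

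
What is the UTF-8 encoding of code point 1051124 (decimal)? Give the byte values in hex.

U+1009F4 = 0x1009F4 = 1051124 decimal. In range U+10000–U+10FFFF → 4-byte form: 11110xxx 10xxxxxx 10xxxxxx 10xxxxxx.
Binary (21 bits): 100000000100111110100.
Split 3+6+6+6: 100 | 000000 | 100111 | 110100.
Byte 1: 11110100 = 0xF4.
Byte 2: 10000000 = 0x80.
Byte 3: 10100111 = 0xA7.
Byte 4: 10110100 = 0xB4.

F4 80 A7 B4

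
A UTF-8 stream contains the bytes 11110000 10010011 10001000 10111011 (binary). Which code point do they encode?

U+1323B

Leading byte 0xF0 = 11110000 matches 11110xxx → 4-byte sequence.
Byte 1: 0xF0 = 11110000, payload 000 (3 bits).
Byte 2: 0x93 = 10010011 (10xxxxxx ✓), payload 010011.
Byte 3: 0x88 = 10001000 (10xxxxxx ✓), payload 001000.
Byte 4: 0xBB = 10111011 (10xxxxxx ✓), payload 111011.
Concatenate: 000010011001000111011 = 0x1323B (21 bits → U+1323B).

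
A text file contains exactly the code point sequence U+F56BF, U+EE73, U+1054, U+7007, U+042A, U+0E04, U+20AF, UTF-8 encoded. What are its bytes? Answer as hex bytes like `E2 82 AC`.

U+F56BF: 4-byte form → F3 B5 9A BF.
U+EE73: 3-byte form → EE B9 B3.
U+1054: 3-byte form → E1 81 94.
U+7007: 3-byte form → E7 80 87.
U+042A: 2-byte form → D0 AA.
U+0E04: 3-byte form → E0 B8 84.
U+20AF: 3-byte form → E2 82 AF.
Concatenated (21 bytes): F3 B5 9A BF EE B9 B3 E1 81 94 E7 80 87 D0 AA E0 B8 84 E2 82 AF.

F3 B5 9A BF EE B9 B3 E1 81 94 E7 80 87 D0 AA E0 B8 84 E2 82 AF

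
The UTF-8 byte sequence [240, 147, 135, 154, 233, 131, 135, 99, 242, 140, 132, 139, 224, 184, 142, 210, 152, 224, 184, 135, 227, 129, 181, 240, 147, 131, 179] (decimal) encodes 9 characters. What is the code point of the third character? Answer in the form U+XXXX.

U+0063

Offset 0: leading byte 0xF0 = 11110000 → 4-byte char #1 = F0 93 87 9A.
Offset 4: leading byte 0xE9 = 11101001 → 3-byte char #2 = E9 83 87.
Offset 7: leading byte 0x63 = 01100011 → 1-byte char #3 = 63.
Leading byte 0x63 = 01100011 matches 0xxxxxxx → 1-byte sequence.
Byte 1: 0x63 = 01100011, payload 1100011 (7 bits).
Concatenate: 1100011 = 0x63 (7 bits → U+0063).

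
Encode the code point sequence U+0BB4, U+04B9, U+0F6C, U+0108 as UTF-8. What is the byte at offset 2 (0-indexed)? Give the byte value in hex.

U+0BB4 → 3-byte form E0 AE B4 at offsets 0–2.
Offset 2 falls in char 1's range; it's byte 3 of E0 AE B4 = 0xB4.

0xB4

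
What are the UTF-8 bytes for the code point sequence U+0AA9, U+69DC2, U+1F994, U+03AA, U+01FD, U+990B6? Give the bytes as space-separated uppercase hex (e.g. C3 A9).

U+0AA9: 3-byte form → E0 AA A9.
U+69DC2: 4-byte form → F1 A9 B7 82.
U+1F994: 4-byte form → F0 9F A6 94.
U+03AA: 2-byte form → CE AA.
U+01FD: 2-byte form → C7 BD.
U+990B6: 4-byte form → F2 99 82 B6.
Concatenated (19 bytes): E0 AA A9 F1 A9 B7 82 F0 9F A6 94 CE AA C7 BD F2 99 82 B6.

E0 AA A9 F1 A9 B7 82 F0 9F A6 94 CE AA C7 BD F2 99 82 B6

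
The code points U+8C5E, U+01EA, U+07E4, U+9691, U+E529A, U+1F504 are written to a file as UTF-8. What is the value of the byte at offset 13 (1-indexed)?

0x8A

1-indexed offset 13 is 0-indexed offset 12.
U+8C5E → 3-byte form E8 B1 9E at offsets 0–2.
U+01EA → 2-byte form C7 AA at offsets 3–4.
U+07E4 → 2-byte form DF A4 at offsets 5–6.
U+9691 → 3-byte form E9 9A 91 at offsets 7–9.
U+E529A → 4-byte form F3 A5 8A 9A at offsets 10–13.
Offset 12 falls in char 5's range; it's byte 3 of F3 A5 8A 9A = 0x8A.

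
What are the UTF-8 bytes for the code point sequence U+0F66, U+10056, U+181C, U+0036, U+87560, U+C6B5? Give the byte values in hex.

U+0F66: 3-byte form → E0 BD A6.
U+10056: 4-byte form → F0 90 81 96.
U+181C: 3-byte form → E1 A0 9C.
U+0036: 1-byte form → 36.
U+87560: 4-byte form → F2 87 95 A0.
U+C6B5: 3-byte form → EC 9A B5.
Concatenated (18 bytes): E0 BD A6 F0 90 81 96 E1 A0 9C 36 F2 87 95 A0 EC 9A B5.

E0 BD A6 F0 90 81 96 E1 A0 9C 36 F2 87 95 A0 EC 9A B5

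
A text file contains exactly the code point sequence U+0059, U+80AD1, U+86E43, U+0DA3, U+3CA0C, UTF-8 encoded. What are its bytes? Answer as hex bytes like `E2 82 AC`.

U+0059: 1-byte form → 59.
U+80AD1: 4-byte form → F2 80 AB 91.
U+86E43: 4-byte form → F2 86 B9 83.
U+0DA3: 3-byte form → E0 B6 A3.
U+3CA0C: 4-byte form → F0 BC A8 8C.
Concatenated (16 bytes): 59 F2 80 AB 91 F2 86 B9 83 E0 B6 A3 F0 BC A8 8C.

59 F2 80 AB 91 F2 86 B9 83 E0 B6 A3 F0 BC A8 8C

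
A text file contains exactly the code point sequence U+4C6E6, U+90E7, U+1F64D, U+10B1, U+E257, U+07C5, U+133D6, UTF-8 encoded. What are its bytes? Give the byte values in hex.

U+4C6E6: 4-byte form → F1 8C 9B A6.
U+90E7: 3-byte form → E9 83 A7.
U+1F64D: 4-byte form → F0 9F 99 8D.
U+10B1: 3-byte form → E1 82 B1.
U+E257: 3-byte form → EE 89 97.
U+07C5: 2-byte form → DF 85.
U+133D6: 4-byte form → F0 93 8F 96.
Concatenated (23 bytes): F1 8C 9B A6 E9 83 A7 F0 9F 99 8D E1 82 B1 EE 89 97 DF 85 F0 93 8F 96.

F1 8C 9B A6 E9 83 A7 F0 9F 99 8D E1 82 B1 EE 89 97 DF 85 F0 93 8F 96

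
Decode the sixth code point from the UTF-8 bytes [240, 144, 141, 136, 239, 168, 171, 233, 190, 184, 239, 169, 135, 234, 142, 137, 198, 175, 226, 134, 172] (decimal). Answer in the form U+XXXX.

Offset 0: leading byte 0xF0 = 11110000 → 4-byte char #1 = F0 90 8D 88.
Offset 4: leading byte 0xEF = 11101111 → 3-byte char #2 = EF A8 AB.
Offset 7: leading byte 0xE9 = 11101001 → 3-byte char #3 = E9 BE B8.
Offset 10: leading byte 0xEF = 11101111 → 3-byte char #4 = EF A9 87.
Offset 13: leading byte 0xEA = 11101010 → 3-byte char #5 = EA 8E 89.
Offset 16: leading byte 0xC6 = 11000110 → 2-byte char #6 = C6 AF.
Leading byte 0xC6 = 11000110 matches 110xxxxx → 2-byte sequence.
Byte 1: 0xC6 = 11000110, payload 00110 (5 bits).
Byte 2: 0xAF = 10101111 (10xxxxxx ✓), payload 101111.
Concatenate: 00110101111 = 0x1AF (11 bits → U+01AF).

U+01AF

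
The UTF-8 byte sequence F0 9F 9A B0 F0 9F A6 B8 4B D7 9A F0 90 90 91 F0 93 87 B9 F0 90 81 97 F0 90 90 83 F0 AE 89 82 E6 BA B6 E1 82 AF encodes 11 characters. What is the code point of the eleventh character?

Offset 0: leading byte 0xF0 = 11110000 → 4-byte char #1 = F0 9F 9A B0.
Offset 4: leading byte 0xF0 = 11110000 → 4-byte char #2 = F0 9F A6 B8.
Offset 8: leading byte 0x4B = 01001011 → 1-byte char #3 = 4B.
Offset 9: leading byte 0xD7 = 11010111 → 2-byte char #4 = D7 9A.
Offset 11: leading byte 0xF0 = 11110000 → 4-byte char #5 = F0 90 90 91.
Offset 15: leading byte 0xF0 = 11110000 → 4-byte char #6 = F0 93 87 B9.
Offset 19: leading byte 0xF0 = 11110000 → 4-byte char #7 = F0 90 81 97.
Offset 23: leading byte 0xF0 = 11110000 → 4-byte char #8 = F0 90 90 83.
Offset 27: leading byte 0xF0 = 11110000 → 4-byte char #9 = F0 AE 89 82.
Offset 31: leading byte 0xE6 = 11100110 → 3-byte char #10 = E6 BA B6.
Offset 34: leading byte 0xE1 = 11100001 → 3-byte char #11 = E1 82 AF.
Leading byte 0xE1 = 11100001 matches 1110xxxx → 3-byte sequence.
Byte 1: 0xE1 = 11100001, payload 0001 (4 bits).
Byte 2: 0x82 = 10000010 (10xxxxxx ✓), payload 000010.
Byte 3: 0xAF = 10101111 (10xxxxxx ✓), payload 101111.
Concatenate: 0001000010101111 = 0x10AF (16 bits → U+10AF).

U+10AF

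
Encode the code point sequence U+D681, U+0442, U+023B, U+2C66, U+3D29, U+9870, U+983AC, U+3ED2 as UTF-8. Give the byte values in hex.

ED 9A 81 D1 82 C8 BB E2 B1 A6 E3 B4 A9 E9 A1 B0 F2 98 8E AC E3 BB 92

U+D681: 3-byte form → ED 9A 81.
U+0442: 2-byte form → D1 82.
U+023B: 2-byte form → C8 BB.
U+2C66: 3-byte form → E2 B1 A6.
U+3D29: 3-byte form → E3 B4 A9.
U+9870: 3-byte form → E9 A1 B0.
U+983AC: 4-byte form → F2 98 8E AC.
U+3ED2: 3-byte form → E3 BB 92.
Concatenated (23 bytes): ED 9A 81 D1 82 C8 BB E2 B1 A6 E3 B4 A9 E9 A1 B0 F2 98 8E AC E3 BB 92.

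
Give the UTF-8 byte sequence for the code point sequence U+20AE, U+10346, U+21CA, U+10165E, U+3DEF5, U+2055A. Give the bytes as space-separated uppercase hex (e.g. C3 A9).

E2 82 AE F0 90 8D 86 E2 87 8A F4 81 99 9E F0 BD BB B5 F0 A0 95 9A

U+20AE: 3-byte form → E2 82 AE.
U+10346: 4-byte form → F0 90 8D 86.
U+21CA: 3-byte form → E2 87 8A.
U+10165E: 4-byte form → F4 81 99 9E.
U+3DEF5: 4-byte form → F0 BD BB B5.
U+2055A: 4-byte form → F0 A0 95 9A.
Concatenated (22 bytes): E2 82 AE F0 90 8D 86 E2 87 8A F4 81 99 9E F0 BD BB B5 F0 A0 95 9A.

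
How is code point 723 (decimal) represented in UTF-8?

U+02D3 = 0x2D3 = 723 decimal. In range U+0080–U+07FF → 2-byte form: 110xxxxx 10xxxxxx.
Binary (11 bits): 01011010011.
Split 5+6: 01011 | 010011.
Byte 1: 11001011 = 0xCB.
Byte 2: 10010011 = 0x93.

CB 93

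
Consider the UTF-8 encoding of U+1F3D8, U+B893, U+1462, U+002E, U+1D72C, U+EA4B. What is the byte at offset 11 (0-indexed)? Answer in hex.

U+1F3D8 → 4-byte form F0 9F 8F 98 at offsets 0–3.
U+B893 → 3-byte form EB A2 93 at offsets 4–6.
U+1462 → 3-byte form E1 91 A2 at offsets 7–9.
U+002E → 1-byte form 2E at offsets 10–10.
U+1D72C → 4-byte form F0 9D 9C AC at offsets 11–14.
Offset 11 falls in char 5's range; it's byte 1 of F0 9D 9C AC = 0xF0.

0xF0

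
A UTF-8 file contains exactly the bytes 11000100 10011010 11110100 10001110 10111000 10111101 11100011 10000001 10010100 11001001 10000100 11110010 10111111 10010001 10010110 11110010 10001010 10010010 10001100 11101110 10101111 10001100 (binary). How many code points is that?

7

Byte at offset 0: 0xC4 = 11000100 → 2-byte char (#1). Advance 2.
Byte at offset 2: 0xF4 = 11110100 → 4-byte char (#2). Advance 4.
Byte at offset 6: 0xE3 = 11100011 → 3-byte char (#3). Advance 3.
Byte at offset 9: 0xC9 = 11001001 → 2-byte char (#4). Advance 2.
Byte at offset 11: 0xF2 = 11110010 → 4-byte char (#5). Advance 4.
Byte at offset 15: 0xF2 = 11110010 → 4-byte char (#6). Advance 4.
Byte at offset 19: 0xEE = 11101110 → 3-byte char (#7). Advance 3.
Reached end at offset 22 after 7 code points.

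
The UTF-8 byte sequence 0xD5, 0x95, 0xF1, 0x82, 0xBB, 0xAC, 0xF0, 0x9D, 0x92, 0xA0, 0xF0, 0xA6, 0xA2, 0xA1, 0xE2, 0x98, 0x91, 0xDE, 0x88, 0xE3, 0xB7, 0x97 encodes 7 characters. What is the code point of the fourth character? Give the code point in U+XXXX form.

U+268A1

Offset 0: leading byte 0xD5 = 11010101 → 2-byte char #1 = D5 95.
Offset 2: leading byte 0xF1 = 11110001 → 4-byte char #2 = F1 82 BB AC.
Offset 6: leading byte 0xF0 = 11110000 → 4-byte char #3 = F0 9D 92 A0.
Offset 10: leading byte 0xF0 = 11110000 → 4-byte char #4 = F0 A6 A2 A1.
Leading byte 0xF0 = 11110000 matches 11110xxx → 4-byte sequence.
Byte 1: 0xF0 = 11110000, payload 000 (3 bits).
Byte 2: 0xA6 = 10100110 (10xxxxxx ✓), payload 100110.
Byte 3: 0xA2 = 10100010 (10xxxxxx ✓), payload 100010.
Byte 4: 0xA1 = 10100001 (10xxxxxx ✓), payload 100001.
Concatenate: 000100110100010100001 = 0x268A1 (21 bits → U+268A1).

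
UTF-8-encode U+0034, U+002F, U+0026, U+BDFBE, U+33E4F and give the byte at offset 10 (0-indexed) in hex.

0x8F

U+0034 → 1-byte form 34 at offsets 0–0.
U+002F → 1-byte form 2F at offsets 1–1.
U+0026 → 1-byte form 26 at offsets 2–2.
U+BDFBE → 4-byte form F2 BD BE BE at offsets 3–6.
U+33E4F → 4-byte form F0 B3 B9 8F at offsets 7–10.
Offset 10 falls in char 5's range; it's byte 4 of F0 B3 B9 8F = 0x8F.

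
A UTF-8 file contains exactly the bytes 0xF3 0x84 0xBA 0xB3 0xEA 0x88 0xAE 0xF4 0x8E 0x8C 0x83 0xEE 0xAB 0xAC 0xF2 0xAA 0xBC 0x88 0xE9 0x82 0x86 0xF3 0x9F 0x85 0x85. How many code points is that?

7

Byte at offset 0: 0xF3 = 11110011 → 4-byte char (#1). Advance 4.
Byte at offset 4: 0xEA = 11101010 → 3-byte char (#2). Advance 3.
Byte at offset 7: 0xF4 = 11110100 → 4-byte char (#3). Advance 4.
Byte at offset 11: 0xEE = 11101110 → 3-byte char (#4). Advance 3.
Byte at offset 14: 0xF2 = 11110010 → 4-byte char (#5). Advance 4.
Byte at offset 18: 0xE9 = 11101001 → 3-byte char (#6). Advance 3.
Byte at offset 21: 0xF3 = 11110011 → 4-byte char (#7). Advance 4.
Reached end at offset 25 after 7 code points.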